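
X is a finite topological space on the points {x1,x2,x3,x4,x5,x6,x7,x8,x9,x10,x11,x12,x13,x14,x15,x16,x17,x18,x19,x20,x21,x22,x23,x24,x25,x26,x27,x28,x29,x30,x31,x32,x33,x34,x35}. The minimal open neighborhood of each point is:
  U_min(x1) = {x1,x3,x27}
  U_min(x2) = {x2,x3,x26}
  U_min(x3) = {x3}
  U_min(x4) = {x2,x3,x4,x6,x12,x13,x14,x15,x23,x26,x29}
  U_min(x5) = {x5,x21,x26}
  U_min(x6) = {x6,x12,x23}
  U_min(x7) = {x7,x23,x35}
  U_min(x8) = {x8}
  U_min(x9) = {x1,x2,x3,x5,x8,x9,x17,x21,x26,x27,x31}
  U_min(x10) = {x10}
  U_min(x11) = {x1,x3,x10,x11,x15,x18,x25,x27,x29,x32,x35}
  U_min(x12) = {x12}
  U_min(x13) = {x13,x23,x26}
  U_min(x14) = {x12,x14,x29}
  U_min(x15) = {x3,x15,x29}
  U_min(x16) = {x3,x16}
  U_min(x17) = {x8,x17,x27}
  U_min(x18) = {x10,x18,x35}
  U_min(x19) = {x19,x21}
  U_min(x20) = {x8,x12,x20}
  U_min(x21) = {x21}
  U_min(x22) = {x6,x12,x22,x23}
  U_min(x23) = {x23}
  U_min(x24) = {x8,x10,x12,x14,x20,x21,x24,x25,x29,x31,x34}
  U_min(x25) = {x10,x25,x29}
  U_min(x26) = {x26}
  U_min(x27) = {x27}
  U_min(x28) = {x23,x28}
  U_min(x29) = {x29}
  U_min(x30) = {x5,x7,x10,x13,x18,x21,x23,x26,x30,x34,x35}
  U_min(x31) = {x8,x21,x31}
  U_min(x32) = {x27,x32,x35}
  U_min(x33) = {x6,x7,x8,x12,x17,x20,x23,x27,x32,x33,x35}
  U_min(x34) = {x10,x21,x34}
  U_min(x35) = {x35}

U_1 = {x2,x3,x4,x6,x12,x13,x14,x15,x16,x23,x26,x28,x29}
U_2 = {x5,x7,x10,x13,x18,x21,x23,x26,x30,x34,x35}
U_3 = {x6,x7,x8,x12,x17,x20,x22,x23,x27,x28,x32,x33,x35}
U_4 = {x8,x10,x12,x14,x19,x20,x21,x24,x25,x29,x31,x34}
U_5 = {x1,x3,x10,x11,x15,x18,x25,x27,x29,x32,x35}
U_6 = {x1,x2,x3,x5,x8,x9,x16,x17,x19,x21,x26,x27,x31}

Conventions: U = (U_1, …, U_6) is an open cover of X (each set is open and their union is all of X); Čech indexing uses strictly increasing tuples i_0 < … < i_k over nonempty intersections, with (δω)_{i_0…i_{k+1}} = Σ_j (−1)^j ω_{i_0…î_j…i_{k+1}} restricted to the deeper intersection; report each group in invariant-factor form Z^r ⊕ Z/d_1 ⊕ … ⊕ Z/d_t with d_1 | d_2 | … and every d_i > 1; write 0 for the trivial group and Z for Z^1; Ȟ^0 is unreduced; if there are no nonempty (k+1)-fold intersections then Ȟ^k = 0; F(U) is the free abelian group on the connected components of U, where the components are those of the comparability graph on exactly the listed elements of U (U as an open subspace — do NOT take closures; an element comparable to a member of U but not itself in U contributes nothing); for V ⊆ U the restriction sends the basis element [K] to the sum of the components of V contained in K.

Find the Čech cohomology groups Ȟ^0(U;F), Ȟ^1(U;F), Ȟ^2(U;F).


nerve of the cover:
  U12={x13,x23,x26} U13={x6,x12,x23,x28} U14={x12,x14,x29} U15={x3,x15,x29} U16={x2,x3,x16,x26} U23={x7,x23,x35} U24={x10,x21,x34} U25={x10,x18,x35} U26={x5,x21,x26} U34={x8,x12,x20} U35={x27,x32,x35} U36={x8,x17,x27} U45={x10,x25,x29} U46={x8,x19,x21,x31} U56={x1,x3,x27}
  U123={x23} U126={x26} U134={x12} U145={x29} U156={x3} U235={x35} U245={x10} U246={x21} U346={x8} U356={x27}
components per intersection:
  U1: {x2,x3,x4,x6,x12,x13,x14,x15,x16,x23,x26,x28,x29}
  U2: {x5,x7,x10,x13,x18,x21,x23,x26,x30,x34,x35}
  U3: {x6,x7,x8,x12,x17,x20,x22,x23,x27,x28,x32,x33,x35}
  U4: {x8,x10,x12,x14,x19,x20,x21,x24,x25,x29,x31,x34}
  U5: {x1,x3,x10,x11,x15,x18,x25,x27,x29,x32,x35}
  U6: {x1,x2,x3,x5,x8,x9,x16,x17,x19,x21,x26,x27,x31}
  U12: {x13,x23,x26}
  U13: {x6,x12,x23,x28}
  U14: {x12,x14,x29}
  U15: {x3,x15,x29}
  U16: {x2,x3,x16,x26}
  U23: {x7,x23,x35}
  U24: {x10,x21,x34}
  U25: {x10,x18,x35}
  U26: {x5,x21,x26}
  U34: {x8,x12,x20}
  U35: {x27,x32,x35}
  U36: {x8,x17,x27}
  U45: {x10,x25,x29}
  U46: {x8,x19,x21,x31}
  U56: {x1,x3,x27}
  U123: {x23}
  U126: {x26}
  U134: {x12}
  U145: {x29}
  U156: {x3}
  U235: {x35}
  U245: {x10}
  U246: {x21}
  U346: {x8}
  U356: {x27}
C dims 6,15,10; δ0: rk 5, SNF 1^5; δ1: rk 10, SNF 1^9·2
Ȟ^0 = (6 − 5) − 0 = 1, so Ȟ^0 ≅ Z
Ȟ^1 = (15 − 10) − 5 = 0, so Ȟ^1 ≅ 0
Ȟ^2 = (10 − 0) − 10 = 0 plus torsion [2], so Ȟ^2 ≅ Z/2

Ȟ^0 ≅ Z,  Ȟ^1 ≅ 0,  Ȟ^2 ≅ Z/2


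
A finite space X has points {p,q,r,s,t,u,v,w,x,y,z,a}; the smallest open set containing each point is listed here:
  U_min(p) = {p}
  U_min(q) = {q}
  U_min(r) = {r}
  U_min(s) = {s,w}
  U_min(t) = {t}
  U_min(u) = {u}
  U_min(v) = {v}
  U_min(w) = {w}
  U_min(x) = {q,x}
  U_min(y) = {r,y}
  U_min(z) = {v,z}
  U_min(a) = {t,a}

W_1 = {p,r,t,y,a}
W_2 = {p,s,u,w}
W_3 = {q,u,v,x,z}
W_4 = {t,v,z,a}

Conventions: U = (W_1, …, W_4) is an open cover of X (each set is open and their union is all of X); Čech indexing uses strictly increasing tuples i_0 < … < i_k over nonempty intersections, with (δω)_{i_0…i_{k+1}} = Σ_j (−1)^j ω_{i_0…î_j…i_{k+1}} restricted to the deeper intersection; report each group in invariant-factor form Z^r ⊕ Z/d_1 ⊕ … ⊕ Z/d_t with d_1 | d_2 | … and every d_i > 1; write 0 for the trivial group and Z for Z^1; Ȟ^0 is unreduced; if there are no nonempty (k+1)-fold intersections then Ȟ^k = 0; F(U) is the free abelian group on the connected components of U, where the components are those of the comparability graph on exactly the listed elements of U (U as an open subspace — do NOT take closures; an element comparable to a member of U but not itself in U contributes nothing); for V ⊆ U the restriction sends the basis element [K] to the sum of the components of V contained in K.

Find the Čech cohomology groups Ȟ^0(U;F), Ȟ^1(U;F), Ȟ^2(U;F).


intersection data:
  W12={p} W14={t,a} W23={u} W34={v,z}
components per intersection:
  W1: {p} {r,y} {t,a}
  W2: {p} {s,w} {u}
  W3: {q,x} {u} {v,z}
  W4: {t,a} {v,z}
  W12: {p}
  W14: {t,a}
  W23: {u}
  W34: {v,z}
C dims 11,4; δ0: rk 4, SNF 1^4
Ȟ^0 = (11 − 4) − 0 = 7, so Ȟ^0 ≅ Z^7
Ȟ^1 = (4 − 0) − 4 = 0, so Ȟ^1 ≅ 0
Ȟ^2 = (0 − 0) − 0 = 0, so Ȟ^2 ≅ 0

Ȟ^0 ≅ Z^7, Ȟ^1 ≅ 0, Ȟ^2 ≅ 0


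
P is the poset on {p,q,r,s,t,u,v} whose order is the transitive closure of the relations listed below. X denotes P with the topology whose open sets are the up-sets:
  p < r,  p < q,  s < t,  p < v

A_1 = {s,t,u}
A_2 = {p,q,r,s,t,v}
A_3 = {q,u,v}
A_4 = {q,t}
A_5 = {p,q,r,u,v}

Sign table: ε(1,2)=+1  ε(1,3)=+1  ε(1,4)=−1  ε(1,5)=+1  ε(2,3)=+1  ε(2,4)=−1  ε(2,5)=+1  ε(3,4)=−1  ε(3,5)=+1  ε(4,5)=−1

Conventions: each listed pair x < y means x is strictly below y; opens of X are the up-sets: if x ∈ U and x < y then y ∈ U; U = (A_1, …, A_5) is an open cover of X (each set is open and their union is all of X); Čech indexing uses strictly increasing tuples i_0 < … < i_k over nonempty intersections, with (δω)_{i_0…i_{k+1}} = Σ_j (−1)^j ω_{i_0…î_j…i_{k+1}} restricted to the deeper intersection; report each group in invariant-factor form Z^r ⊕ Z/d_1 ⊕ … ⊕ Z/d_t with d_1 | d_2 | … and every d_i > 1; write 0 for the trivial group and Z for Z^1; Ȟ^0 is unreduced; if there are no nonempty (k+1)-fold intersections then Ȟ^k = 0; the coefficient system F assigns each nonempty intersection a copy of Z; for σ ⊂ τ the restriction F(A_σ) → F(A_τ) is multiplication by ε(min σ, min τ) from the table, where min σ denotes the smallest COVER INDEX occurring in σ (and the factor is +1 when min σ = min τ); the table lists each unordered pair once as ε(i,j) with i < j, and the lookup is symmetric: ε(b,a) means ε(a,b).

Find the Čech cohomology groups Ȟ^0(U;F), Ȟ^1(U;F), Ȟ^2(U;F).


Ȟ^0 = Z, Ȟ^1 = Z, Ȟ^2 = 0

nonempty intersections:
  A12={s,t} A13={u} A14={t} A15={u} A23={q,v} A24={q,t} A25={p,q,r,v} A34={q} A35={q,u,v} A45={q}
  A124={t} A135={u} A234={q} A235={q,v} A245={q} A345={q}
  A2345={q}
C dims 5,10,6,1; δ0: rk 4, SNF 1^4; δ1: rk 5, SNF 1^5; δ2: rk 1, SNF 1^1
Ȟ^0: (5−4)−0=1 ⇒ Z
Ȟ^1: (10−5)−4=1 ⇒ Z
Ȟ^2: (6−1)−5=0 ⇒ 0


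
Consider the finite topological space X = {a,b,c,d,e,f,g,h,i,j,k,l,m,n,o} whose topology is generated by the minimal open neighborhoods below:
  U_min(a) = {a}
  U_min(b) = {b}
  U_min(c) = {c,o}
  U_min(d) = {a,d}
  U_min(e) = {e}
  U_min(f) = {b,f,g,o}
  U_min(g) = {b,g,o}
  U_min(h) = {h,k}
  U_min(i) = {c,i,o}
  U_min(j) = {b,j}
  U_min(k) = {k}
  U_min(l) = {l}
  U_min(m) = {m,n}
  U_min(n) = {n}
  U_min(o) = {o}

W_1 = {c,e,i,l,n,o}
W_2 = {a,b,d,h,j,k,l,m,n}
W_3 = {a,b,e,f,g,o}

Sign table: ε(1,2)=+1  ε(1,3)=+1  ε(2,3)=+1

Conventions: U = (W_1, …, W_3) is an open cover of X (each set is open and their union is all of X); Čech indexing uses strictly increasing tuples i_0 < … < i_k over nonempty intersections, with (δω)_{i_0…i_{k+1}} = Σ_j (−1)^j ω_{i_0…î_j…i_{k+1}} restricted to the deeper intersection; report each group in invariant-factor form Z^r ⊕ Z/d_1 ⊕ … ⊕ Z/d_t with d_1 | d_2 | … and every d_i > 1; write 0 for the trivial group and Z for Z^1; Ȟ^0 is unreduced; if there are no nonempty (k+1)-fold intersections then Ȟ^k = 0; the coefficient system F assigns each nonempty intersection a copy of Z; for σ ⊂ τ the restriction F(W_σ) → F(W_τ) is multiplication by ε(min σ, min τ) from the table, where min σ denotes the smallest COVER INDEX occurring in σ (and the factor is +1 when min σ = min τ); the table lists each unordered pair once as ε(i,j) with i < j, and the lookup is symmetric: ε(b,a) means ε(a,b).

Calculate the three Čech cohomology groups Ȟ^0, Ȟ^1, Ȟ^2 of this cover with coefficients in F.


nerve simplices:
  W12={l,n} W13={e,o} W23={a,b}
C dims 3,3; δ0: rk 2, SNF 1^2
degree 0: 3−2−0 = 1 → Ȟ^0 ≅ Z
degree 1: 3−0−2 = 1 → Ȟ^1 ≅ Z
degree 2: 0−0−0 = 0 → Ȟ^2 ≅ 0

Ȟ^0 = Z, Ȟ^1 = Z, Ȟ^2 = 0


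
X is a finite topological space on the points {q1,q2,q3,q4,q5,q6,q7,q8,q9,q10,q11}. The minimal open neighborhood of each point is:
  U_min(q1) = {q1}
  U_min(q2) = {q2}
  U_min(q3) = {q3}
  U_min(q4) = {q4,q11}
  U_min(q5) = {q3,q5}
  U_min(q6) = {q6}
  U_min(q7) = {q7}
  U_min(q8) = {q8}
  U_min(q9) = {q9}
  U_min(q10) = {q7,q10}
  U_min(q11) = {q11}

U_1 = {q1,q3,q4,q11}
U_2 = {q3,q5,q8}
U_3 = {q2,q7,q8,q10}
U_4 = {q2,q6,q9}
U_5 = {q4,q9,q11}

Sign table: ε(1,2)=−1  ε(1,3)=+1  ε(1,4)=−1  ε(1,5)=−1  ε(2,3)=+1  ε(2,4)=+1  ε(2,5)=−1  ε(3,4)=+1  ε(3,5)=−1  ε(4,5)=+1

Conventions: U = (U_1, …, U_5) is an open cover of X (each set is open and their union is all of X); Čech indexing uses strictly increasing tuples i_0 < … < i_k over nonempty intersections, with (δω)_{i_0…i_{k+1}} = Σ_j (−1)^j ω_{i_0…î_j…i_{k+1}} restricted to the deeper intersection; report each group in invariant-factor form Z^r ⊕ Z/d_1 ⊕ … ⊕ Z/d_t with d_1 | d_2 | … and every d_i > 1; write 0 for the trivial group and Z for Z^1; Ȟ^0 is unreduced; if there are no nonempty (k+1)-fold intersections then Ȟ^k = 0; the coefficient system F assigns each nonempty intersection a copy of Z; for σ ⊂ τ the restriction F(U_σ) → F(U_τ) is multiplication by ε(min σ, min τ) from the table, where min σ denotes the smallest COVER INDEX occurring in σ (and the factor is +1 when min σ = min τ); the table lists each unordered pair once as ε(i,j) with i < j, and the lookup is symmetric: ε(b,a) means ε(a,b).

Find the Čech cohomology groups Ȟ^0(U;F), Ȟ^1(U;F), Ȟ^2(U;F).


Ȟ^0(U;F) ≅ Z,  Ȟ^1(U;F) ≅ Z,  Ȟ^2(U;F) ≅ 0

nerve of the cover:
  U12={q3} U15={q4,q11} U23={q8} U34={q2} U45={q9}
C dims 5,5; δ0: rk 4, SNF 1^4
Ȟ^0 = (5 − 4) − 0 = 1, so Ȟ^0 ≅ Z
Ȟ^1 = (5 − 0) − 4 = 1, so Ȟ^1 ≅ Z
Ȟ^2 = (0 − 0) − 0 = 0, so Ȟ^2 ≅ 0


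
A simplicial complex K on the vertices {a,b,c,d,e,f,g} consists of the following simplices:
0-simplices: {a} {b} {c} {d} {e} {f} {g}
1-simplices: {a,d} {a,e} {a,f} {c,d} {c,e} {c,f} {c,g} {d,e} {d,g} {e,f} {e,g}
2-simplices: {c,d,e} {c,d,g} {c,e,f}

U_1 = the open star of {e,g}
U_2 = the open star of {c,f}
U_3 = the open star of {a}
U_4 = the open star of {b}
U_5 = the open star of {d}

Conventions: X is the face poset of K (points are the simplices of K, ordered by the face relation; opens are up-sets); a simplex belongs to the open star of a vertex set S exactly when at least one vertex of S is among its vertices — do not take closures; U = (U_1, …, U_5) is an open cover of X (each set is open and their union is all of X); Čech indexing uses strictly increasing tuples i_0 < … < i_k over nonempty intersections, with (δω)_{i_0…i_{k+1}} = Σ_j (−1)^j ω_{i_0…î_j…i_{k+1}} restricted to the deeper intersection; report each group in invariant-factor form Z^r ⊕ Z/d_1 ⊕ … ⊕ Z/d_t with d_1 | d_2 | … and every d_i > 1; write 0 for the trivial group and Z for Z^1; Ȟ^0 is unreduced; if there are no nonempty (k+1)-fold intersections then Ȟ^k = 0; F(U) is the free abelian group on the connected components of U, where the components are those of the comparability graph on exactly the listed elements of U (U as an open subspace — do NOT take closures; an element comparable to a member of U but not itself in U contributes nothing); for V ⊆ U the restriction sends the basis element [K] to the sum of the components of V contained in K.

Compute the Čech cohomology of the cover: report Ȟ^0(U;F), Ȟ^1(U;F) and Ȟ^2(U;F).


Ȟ^0 ≅ Z^2, Ȟ^1 ≅ Z^3 and Ȟ^2 ≅ 0

nerve simplices:
  U1={{e},{g},{a,e},{c,e},{c,g},{d,e},{d,g},{e,f},{e,g},{c,d,e},{c,d,g},{c,e,f}} U2={{c},{f},{a,f},{c,d},{c,e},{c,f},{c,g},{e,f},{c,d,e},{c,d,g},{c,e,f}} U3={{a},{a,d},{a,e},{a,f}} U4={{b}} U5={{d},{a,d},{c,d},{d,e},{d,g},{c,d,e},{c,d,g}}
  U12={{c,e},{c,g},{e,f},{c,d,e},{c,d,g},{c,e,f}} U13={{a,e}} U15={{d,e},{d,g},{c,d,e},{c,d,g}} U23={{a,f}} U25={{c,d},{c,d,e},{c,d,g}} U35={{a,d}}
  U125={{c,d,e},{c,d,g}}
components per intersection:
  U1: {{e},{g},{a,e},{c,e},{c,g},{d,e},{d,g},{e,f},{e,g},{c,d,e},{c,d,g},{c,e,f}}
  U2: {{c},{f},{a,f},{c,d},{c,e},{c,f},{c,g},{e,f},{c,d,e},{c,d,g},{c,e,f}}
  U3: {{a},{a,d},{a,e},{a,f}}
  U4: {{b}}
  U5: {{d},{a,d},{c,d},{d,e},{d,g},{c,d,e},{c,d,g}}
  U12: {{c,e},{e,f},{c,d,e},{c,e,f}} {{c,g},{c,d,g}}
  U13: {{a,e}}
  U15: {{d,e},{c,d,e}} {{d,g},{c,d,g}}
  U23: {{a,f}}
  U25: {{c,d},{c,d,e},{c,d,g}}
  U35: {{a,d}}
  U125: {{c,d,e}} {{c,d,g}}
C dims 5,8,2; δ0: rk 3, SNF 1^3; δ1: rk 2, SNF 1^2
degree 0: 5−3−0 = 2 → Ȟ^0 ≅ Z^2
degree 1: 8−2−3 = 3 → Ȟ^1 ≅ Z^3
degree 2: 2−0−2 = 0 → Ȟ^2 ≅ 0


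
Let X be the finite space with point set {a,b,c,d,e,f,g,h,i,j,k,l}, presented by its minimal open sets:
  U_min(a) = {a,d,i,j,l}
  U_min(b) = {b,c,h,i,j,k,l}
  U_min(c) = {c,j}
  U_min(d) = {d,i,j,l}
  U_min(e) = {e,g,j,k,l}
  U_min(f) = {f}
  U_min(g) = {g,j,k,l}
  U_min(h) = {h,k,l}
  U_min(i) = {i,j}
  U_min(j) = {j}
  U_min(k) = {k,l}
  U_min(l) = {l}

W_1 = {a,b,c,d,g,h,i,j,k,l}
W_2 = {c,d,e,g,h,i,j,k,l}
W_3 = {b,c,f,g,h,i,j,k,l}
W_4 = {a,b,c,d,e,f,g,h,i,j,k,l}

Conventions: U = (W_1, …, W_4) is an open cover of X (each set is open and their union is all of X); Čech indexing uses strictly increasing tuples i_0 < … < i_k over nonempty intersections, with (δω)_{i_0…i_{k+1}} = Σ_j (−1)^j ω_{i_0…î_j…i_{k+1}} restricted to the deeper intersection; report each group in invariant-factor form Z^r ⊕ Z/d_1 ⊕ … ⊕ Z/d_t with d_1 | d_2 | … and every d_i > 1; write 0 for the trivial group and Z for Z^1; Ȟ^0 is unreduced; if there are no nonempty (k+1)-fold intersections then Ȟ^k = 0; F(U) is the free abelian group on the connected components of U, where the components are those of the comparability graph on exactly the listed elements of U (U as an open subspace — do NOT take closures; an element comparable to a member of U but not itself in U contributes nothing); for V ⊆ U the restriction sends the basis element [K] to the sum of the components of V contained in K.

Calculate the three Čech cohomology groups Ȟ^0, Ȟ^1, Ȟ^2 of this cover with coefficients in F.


Ȟ^0 = Z^2; Ȟ^1 = 0; Ȟ^2 = 0

nerve simplices:
  W12={c,d,g,h,i,j,k,l} W13={b,c,g,h,i,j,k,l} W14={a,b,c,d,g,h,i,j,k,l} W23={c,g,h,i,j,k,l} W24={c,d,e,g,h,i,j,k,l} W34={b,c,f,g,h,i,j,k,l}
  W123={c,g,h,i,j,k,l} W124={c,d,g,h,i,j,k,l} W134={b,c,g,h,i,j,k,l} W234={c,g,h,i,j,k,l}
  W1234={c,g,h,i,j,k,l}
components per intersection:
  W1: {a,b,c,d,g,h,i,j,k,l}
  W2: {c,d,e,g,h,i,j,k,l}
  W3: {b,c,g,h,i,j,k,l} {f}
  W4: {a,b,c,d,e,g,h,i,j,k,l} {f}
  W12: {c,d,g,h,i,j,k,l}
  W13: {b,c,g,h,i,j,k,l}
  W14: {a,b,c,d,g,h,i,j,k,l}
  W23: {c,g,h,i,j,k,l}
  W24: {c,d,e,g,h,i,j,k,l}
  W34: {b,c,g,h,i,j,k,l} {f}
  W123: {c,g,h,i,j,k,l}
  W124: {c,d,g,h,i,j,k,l}
  W134: {b,c,g,h,i,j,k,l}
  W234: {c,g,h,i,j,k,l}
  W1234: {c,g,h,i,j,k,l}
C dims 6,7,4,1; δ0: rk 4, SNF 1^4; δ1: rk 3, SNF 1^3; δ2: rk 1, SNF 1^1
degree 0: 6−4−0 = 2 → Ȟ^0 ≅ Z^2
degree 1: 7−3−4 = 0 → Ȟ^1 ≅ 0
degree 2: 4−1−3 = 0 → Ȟ^2 ≅ 0


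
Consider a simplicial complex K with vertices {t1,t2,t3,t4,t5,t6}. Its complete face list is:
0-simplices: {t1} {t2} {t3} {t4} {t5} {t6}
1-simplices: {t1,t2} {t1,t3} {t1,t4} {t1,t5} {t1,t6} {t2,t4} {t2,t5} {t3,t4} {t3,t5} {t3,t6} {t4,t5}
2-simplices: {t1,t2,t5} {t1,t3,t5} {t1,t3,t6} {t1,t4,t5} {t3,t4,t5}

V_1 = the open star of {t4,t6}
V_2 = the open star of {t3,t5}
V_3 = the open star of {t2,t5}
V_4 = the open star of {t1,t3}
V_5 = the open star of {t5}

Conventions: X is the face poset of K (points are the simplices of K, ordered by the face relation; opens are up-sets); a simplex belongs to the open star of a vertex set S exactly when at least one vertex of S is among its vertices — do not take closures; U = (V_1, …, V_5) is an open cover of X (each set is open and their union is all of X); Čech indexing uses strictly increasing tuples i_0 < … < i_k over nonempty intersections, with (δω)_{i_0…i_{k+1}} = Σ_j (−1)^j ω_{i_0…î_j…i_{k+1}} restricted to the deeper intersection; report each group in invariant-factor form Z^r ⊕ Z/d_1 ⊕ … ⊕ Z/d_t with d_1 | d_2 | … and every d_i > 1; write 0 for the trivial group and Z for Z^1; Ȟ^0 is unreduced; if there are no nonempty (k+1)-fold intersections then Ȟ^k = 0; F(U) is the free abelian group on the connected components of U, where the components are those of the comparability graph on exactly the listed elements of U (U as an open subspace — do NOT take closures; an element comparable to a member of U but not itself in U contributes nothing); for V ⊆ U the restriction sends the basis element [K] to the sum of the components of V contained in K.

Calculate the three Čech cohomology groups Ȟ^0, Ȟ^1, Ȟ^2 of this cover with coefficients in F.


nonempty overlaps:
  V1={{t4},{t6},{t1,t4},{t1,t6},{t2,t4},{t3,t4},{t3,t6},{t4,t5},{t1,t3,t6},{t1,t4,t5},{t3,t4,t5}} V2={{t3},{t5},{t1,t3},{t1,t5},{t2,t5},{t3,t4},{t3,t5},{t3,t6},{t4,t5},{t1,t2,t5},{t1,t3,t5},{t1,t3,t6},{t1,t4,t5},{t3,t4,t5}} V3={{t2},{t5},{t1,t2},{t1,t5},{t2,t4},{t2,t5},{t3,t5},{t4,t5},{t1,t2,t5},{t1,t3,t5},{t1,t4,t5},{t3,t4,t5}} V4={{t1},{t3},{t1,t2},{t1,t3},{t1,t4},{t1,t5},{t1,t6},{t3,t4},{t3,t5},{t3,t6},{t1,t2,t5},{t1,t3,t5},{t1,t3,t6},{t1,t4,t5},{t3,t4,t5}} V5={{t5},{t1,t5},{t2,t5},{t3,t5},{t4,t5},{t1,t2,t5},{t1,t3,t5},{t1,t4,t5},{t3,t4,t5}}
  V12={{t3,t4},{t3,t6},{t4,t5},{t1,t3,t6},{t1,t4,t5},{t3,t4,t5}} V13={{t2,t4},{t4,t5},{t1,t4,t5},{t3,t4,t5}} V14={{t1,t4},{t1,t6},{t3,t4},{t3,t6},{t1,t3,t6},{t1,t4,t5},{t3,t4,t5}} V15={{t4,t5},{t1,t4,t5},{t3,t4,t5}} V23={{t5},{t1,t5},{t2,t5},{t3,t5},{t4,t5},{t1,t2,t5},{t1,t3,t5},{t1,t4,t5},{t3,t4,t5}} V24={{t3},{t1,t3},{t1,t5},{t3,t4},{t3,t5},{t3,t6},{t1,t2,t5},{t1,t3,t5},{t1,t3,t6},{t1,t4,t5},{t3,t4,t5}} V25={{t5},{t1,t5},{t2,t5},{t3,t5},{t4,t5},{t1,t2,t5},{t1,t3,t5},{t1,t4,t5},{t3,t4,t5}} V34={{t1,t2},{t1,t5},{t3,t5},{t1,t2,t5},{t1,t3,t5},{t1,t4,t5},{t3,t4,t5}} V35={{t5},{t1,t5},{t2,t5},{t3,t5},{t4,t5},{t1,t2,t5},{t1,t3,t5},{t1,t4,t5},{t3,t4,t5}} V45={{t1,t5},{t3,t5},{t1,t2,t5},{t1,t3,t5},{t1,t4,t5},{t3,t4,t5}}
  V123={{t4,t5},{t1,t4,t5},{t3,t4,t5}} V124={{t3,t4},{t3,t6},{t1,t3,t6},{t1,t4,t5},{t3,t4,t5}} V125={{t4,t5},{t1,t4,t5},{t3,t4,t5}} V134={{t1,t4,t5},{t3,t4,t5}} V135={{t4,t5},{t1,t4,t5},{t3,t4,t5}} V145={{t1,t4,t5},{t3,t4,t5}} V234={{t1,t5},{t3,t5},{t1,t2,t5},{t1,t3,t5},{t1,t4,t5},{t3,t4,t5}} V235={{t5},{t1,t5},{t2,t5},{t3,t5},{t4,t5},{t1,t2,t5},{t1,t3,t5},{t1,t4,t5},{t3,t4,t5}} V245={{t1,t5},{t3,t5},{t1,t2,t5},{t1,t3,t5},{t1,t4,t5},{t3,t4,t5}} V345={{t1,t5},{t3,t5},{t1,t2,t5},{t1,t3,t5},{t1,t4,t5},{t3,t4,t5}}
  V1234={{t1,t4,t5},{t3,t4,t5}} V1235={{t4,t5},{t1,t4,t5},{t3,t4,t5}} V1245={{t1,t4,t5},{t3,t4,t5}} V1345={{t1,t4,t5},{t3,t4,t5}} V2345={{t1,t5},{t3,t5},{t1,t2,t5},{t1,t3,t5},{t1,t4,t5},{t3,t4,t5}}
  V12345={{t1,t4,t5},{t3,t4,t5}}
components per intersection:
  V1: {{t4},{t1,t4},{t2,t4},{t3,t4},{t4,t5},{t1,t4,t5},{t3,t4,t5}} {{t6},{t1,t6},{t3,t6},{t1,t3,t6}}
  V2: {{t3},{t5},{t1,t3},{t1,t5},{t2,t5},{t3,t4},{t3,t5},{t3,t6},{t4,t5},{t1,t2,t5},{t1,t3,t5},{t1,t3,t6},{t1,t4,t5},{t3,t4,t5}}
  V3: {{t2},{t5},{t1,t2},{t1,t5},{t2,t4},{t2,t5},{t3,t5},{t4,t5},{t1,t2,t5},{t1,t3,t5},{t1,t4,t5},{t3,t4,t5}}
  V4: {{t1},{t3},{t1,t2},{t1,t3},{t1,t4},{t1,t5},{t1,t6},{t3,t4},{t3,t5},{t3,t6},{t1,t2,t5},{t1,t3,t5},{t1,t3,t6},{t1,t4,t5},{t3,t4,t5}}
  V5: {{t5},{t1,t5},{t2,t5},{t3,t5},{t4,t5},{t1,t2,t5},{t1,t3,t5},{t1,t4,t5},{t3,t4,t5}}
  V12: {{t3,t4},{t4,t5},{t1,t4,t5},{t3,t4,t5}} {{t3,t6},{t1,t3,t6}}
  V13: {{t2,t4}} {{t4,t5},{t1,t4,t5},{t3,t4,t5}}
  V14: {{t1,t4},{t1,t4,t5}} {{t1,t6},{t3,t6},{t1,t3,t6}} {{t3,t4},{t3,t4,t5}}
  V15: {{t4,t5},{t1,t4,t5},{t3,t4,t5}}
  V23: {{t5},{t1,t5},{t2,t5},{t3,t5},{t4,t5},{t1,t2,t5},{t1,t3,t5},{t1,t4,t5},{t3,t4,t5}}
  V24: {{t3},{t1,t3},{t1,t5},{t3,t4},{t3,t5},{t3,t6},{t1,t2,t5},{t1,t3,t5},{t1,t3,t6},{t1,t4,t5},{t3,t4,t5}}
  V25: {{t5},{t1,t5},{t2,t5},{t3,t5},{t4,t5},{t1,t2,t5},{t1,t3,t5},{t1,t4,t5},{t3,t4,t5}}
  V34: {{t1,t2},{t1,t5},{t3,t5},{t1,t2,t5},{t1,t3,t5},{t1,t4,t5},{t3,t4,t5}}
  V35: {{t5},{t1,t5},{t2,t5},{t3,t5},{t4,t5},{t1,t2,t5},{t1,t3,t5},{t1,t4,t5},{t3,t4,t5}}
  V45: {{t1,t5},{t3,t5},{t1,t2,t5},{t1,t3,t5},{t1,t4,t5},{t3,t4,t5}}
  V123: {{t4,t5},{t1,t4,t5},{t3,t4,t5}}
  V124: {{t3,t4},{t3,t4,t5}} {{t3,t6},{t1,t3,t6}} {{t1,t4,t5}}
  V125: {{t4,t5},{t1,t4,t5},{t3,t4,t5}}
  V134: {{t1,t4,t5}} {{t3,t4,t5}}
  V135: {{t4,t5},{t1,t4,t5},{t3,t4,t5}}
  V145: {{t1,t4,t5}} {{t3,t4,t5}}
  V234: {{t1,t5},{t3,t5},{t1,t2,t5},{t1,t3,t5},{t1,t4,t5},{t3,t4,t5}}
  V235: {{t5},{t1,t5},{t2,t5},{t3,t5},{t4,t5},{t1,t2,t5},{t1,t3,t5},{t1,t4,t5},{t3,t4,t5}}
  V245: {{t1,t5},{t3,t5},{t1,t2,t5},{t1,t3,t5},{t1,t4,t5},{t3,t4,t5}}
  V345: {{t1,t5},{t3,t5},{t1,t2,t5},{t1,t3,t5},{t1,t4,t5},{t3,t4,t5}}
  V1234: {{t1,t4,t5}} {{t3,t4,t5}}
  V1235: {{t4,t5},{t1,t4,t5},{t3,t4,t5}}
  V1245: {{t1,t4,t5}} {{t3,t4,t5}}
  V1345: {{t1,t4,t5}} {{t3,t4,t5}}
  V2345: {{t1,t5},{t3,t5},{t1,t2,t5},{t1,t3,t5},{t1,t4,t5},{t3,t4,t5}}
  V12345: {{t1,t4,t5}} {{t3,t4,t5}}
C dims 6,14,14,8; δ0: rk 5, SNF 1^5; δ1: rk 8, SNF 1^8; δ2: rk 6, SNF 1^6
degree 0: 6−5−0 = 1 → Ȟ^0 ≅ Z
degree 1: 14−8−5 = 1 → Ȟ^1 ≅ Z
degree 2: 14−6−8 = 0 → Ȟ^2 ≅ 0

Ȟ^0(U;F) ≅ Z; Ȟ^1(U;F) ≅ Z; Ȟ^2(U;F) ≅ 0


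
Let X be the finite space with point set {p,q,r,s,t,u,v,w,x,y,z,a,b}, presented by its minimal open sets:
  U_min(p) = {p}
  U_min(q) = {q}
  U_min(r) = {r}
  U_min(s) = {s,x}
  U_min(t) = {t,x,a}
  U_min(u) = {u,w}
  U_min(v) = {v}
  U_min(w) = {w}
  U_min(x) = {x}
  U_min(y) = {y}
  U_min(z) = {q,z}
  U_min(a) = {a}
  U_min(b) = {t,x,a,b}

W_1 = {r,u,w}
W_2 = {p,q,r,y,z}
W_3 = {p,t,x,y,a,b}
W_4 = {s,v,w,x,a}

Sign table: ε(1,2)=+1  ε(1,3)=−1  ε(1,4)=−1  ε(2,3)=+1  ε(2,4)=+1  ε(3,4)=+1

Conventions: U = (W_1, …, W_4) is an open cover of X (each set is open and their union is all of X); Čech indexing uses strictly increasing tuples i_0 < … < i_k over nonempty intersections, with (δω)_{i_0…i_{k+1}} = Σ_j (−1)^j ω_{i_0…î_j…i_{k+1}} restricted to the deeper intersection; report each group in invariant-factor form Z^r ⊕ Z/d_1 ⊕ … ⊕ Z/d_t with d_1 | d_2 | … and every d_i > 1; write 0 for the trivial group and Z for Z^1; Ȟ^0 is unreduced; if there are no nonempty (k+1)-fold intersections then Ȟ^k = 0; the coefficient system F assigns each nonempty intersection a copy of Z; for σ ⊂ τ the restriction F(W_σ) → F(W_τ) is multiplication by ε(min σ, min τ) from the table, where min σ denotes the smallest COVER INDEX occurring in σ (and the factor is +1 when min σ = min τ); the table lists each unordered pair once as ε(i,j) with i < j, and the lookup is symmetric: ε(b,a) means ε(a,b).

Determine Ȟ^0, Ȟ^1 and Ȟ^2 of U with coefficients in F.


Ȟ^0 ≅ 0, Ȟ^1 ≅ Z/2, Ȟ^2 ≅ 0

intersection data:
  W12={r} W14={w} W23={p,y} W34={x,a}
C dims 4,4; δ0: rk 4, SNF 1^3·2
Ȟ^0 = (4 − 4) − 0 = 0, so Ȟ^0 ≅ 0
Ȟ^1 = (4 − 0) − 4 = 0 plus torsion [2], so Ȟ^1 ≅ Z/2
Ȟ^2 = (0 − 0) − 0 = 0, so Ȟ^2 ≅ 0


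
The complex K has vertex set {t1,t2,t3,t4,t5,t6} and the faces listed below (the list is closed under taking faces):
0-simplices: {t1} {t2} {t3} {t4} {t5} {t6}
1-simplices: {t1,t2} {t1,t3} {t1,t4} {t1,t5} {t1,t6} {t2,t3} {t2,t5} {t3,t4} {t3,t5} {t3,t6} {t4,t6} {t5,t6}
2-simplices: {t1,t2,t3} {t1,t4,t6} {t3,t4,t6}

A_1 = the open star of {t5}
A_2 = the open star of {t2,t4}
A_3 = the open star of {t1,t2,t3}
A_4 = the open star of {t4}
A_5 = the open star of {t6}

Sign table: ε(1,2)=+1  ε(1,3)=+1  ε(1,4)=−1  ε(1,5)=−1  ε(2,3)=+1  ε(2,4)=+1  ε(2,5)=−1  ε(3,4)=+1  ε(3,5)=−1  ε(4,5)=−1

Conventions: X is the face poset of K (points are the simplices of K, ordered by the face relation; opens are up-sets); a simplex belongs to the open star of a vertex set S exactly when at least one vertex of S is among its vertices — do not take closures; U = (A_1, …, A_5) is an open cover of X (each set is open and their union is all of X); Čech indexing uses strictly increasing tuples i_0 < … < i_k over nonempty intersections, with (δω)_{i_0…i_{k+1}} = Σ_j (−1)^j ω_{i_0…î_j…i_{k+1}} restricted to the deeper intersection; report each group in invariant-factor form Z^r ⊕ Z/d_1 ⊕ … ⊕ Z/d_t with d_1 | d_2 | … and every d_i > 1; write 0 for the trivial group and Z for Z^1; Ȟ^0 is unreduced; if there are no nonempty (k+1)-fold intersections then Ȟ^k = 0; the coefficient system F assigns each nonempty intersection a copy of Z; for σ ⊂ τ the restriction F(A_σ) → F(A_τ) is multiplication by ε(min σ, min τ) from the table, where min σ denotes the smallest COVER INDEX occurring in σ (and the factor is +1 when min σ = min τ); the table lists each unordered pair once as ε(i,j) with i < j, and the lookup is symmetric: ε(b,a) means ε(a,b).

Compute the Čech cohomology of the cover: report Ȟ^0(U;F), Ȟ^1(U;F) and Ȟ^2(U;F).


Ȟ^0 = Z; Ȟ^1 = Z; Ȟ^2 = 0

nonempty overlaps:
  A1={{t5},{t1,t5},{t2,t5},{t3,t5},{t5,t6}} A2={{t2},{t4},{t1,t2},{t1,t4},{t2,t3},{t2,t5},{t3,t4},{t4,t6},{t1,t2,t3},{t1,t4,t6},{t3,t4,t6}} A3={{t1},{t2},{t3},{t1,t2},{t1,t3},{t1,t4},{t1,t5},{t1,t6},{t2,t3},{t2,t5},{t3,t4},{t3,t5},{t3,t6},{t1,t2,t3},{t1,t4,t6},{t3,t4,t6}} A4={{t4},{t1,t4},{t3,t4},{t4,t6},{t1,t4,t6},{t3,t4,t6}} A5={{t6},{t1,t6},{t3,t6},{t4,t6},{t5,t6},{t1,t4,t6},{t3,t4,t6}}
  A12={{t2,t5}} A13={{t1,t5},{t2,t5},{t3,t5}} A15={{t5,t6}} A23={{t2},{t1,t2},{t1,t4},{t2,t3},{t2,t5},{t3,t4},{t1,t2,t3},{t1,t4,t6},{t3,t4,t6}} A24={{t4},{t1,t4},{t3,t4},{t4,t6},{t1,t4,t6},{t3,t4,t6}} A25={{t4,t6},{t1,t4,t6},{t3,t4,t6}} A34={{t1,t4},{t3,t4},{t1,t4,t6},{t3,t4,t6}} A35={{t1,t6},{t3,t6},{t1,t4,t6},{t3,t4,t6}} A45={{t4,t6},{t1,t4,t6},{t3,t4,t6}}
  A123={{t2,t5}} A234={{t1,t4},{t3,t4},{t1,t4,t6},{t3,t4,t6}} A235={{t1,t4,t6},{t3,t4,t6}} A245={{t4,t6},{t1,t4,t6},{t3,t4,t6}} A345={{t1,t4,t6},{t3,t4,t6}}
  A2345={{t1,t4,t6},{t3,t4,t6}}
C dims 5,9,5,1; δ0: rk 4, SNF 1^4; δ1: rk 4, SNF 1^4; δ2: rk 1, SNF 1^1
degree 0: 5−4−0 = 1 → Ȟ^0 ≅ Z
degree 1: 9−4−4 = 1 → Ȟ^1 ≅ Z
degree 2: 5−1−4 = 0 → Ȟ^2 ≅ 0


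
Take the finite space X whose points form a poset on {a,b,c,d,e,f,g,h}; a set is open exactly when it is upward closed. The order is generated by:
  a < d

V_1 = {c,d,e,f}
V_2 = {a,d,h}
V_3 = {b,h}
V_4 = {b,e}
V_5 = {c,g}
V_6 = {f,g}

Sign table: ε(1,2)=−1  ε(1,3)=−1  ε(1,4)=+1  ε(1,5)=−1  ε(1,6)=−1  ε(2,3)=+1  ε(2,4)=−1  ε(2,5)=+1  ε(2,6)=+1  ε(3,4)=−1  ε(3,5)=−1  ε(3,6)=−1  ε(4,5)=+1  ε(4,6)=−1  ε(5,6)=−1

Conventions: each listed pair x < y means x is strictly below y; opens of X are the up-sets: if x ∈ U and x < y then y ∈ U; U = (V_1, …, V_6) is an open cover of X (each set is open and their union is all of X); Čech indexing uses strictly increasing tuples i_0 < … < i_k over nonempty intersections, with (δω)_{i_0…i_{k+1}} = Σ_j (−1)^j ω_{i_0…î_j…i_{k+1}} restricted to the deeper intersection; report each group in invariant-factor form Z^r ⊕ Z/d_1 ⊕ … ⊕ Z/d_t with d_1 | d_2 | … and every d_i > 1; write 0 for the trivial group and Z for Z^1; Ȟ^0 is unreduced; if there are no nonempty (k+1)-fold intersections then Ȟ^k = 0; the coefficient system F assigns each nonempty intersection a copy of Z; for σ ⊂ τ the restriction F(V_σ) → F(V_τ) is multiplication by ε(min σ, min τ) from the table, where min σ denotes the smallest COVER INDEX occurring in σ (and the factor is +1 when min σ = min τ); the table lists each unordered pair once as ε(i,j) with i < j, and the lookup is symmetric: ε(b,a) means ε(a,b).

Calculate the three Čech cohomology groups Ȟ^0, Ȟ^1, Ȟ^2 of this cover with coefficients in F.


nonempty overlaps:
  V12={d} V14={e} V15={c} V16={f} V23={h} V34={b} V56={g}
C dims 6,7; δ0: rk 6, SNF 1^5·2
degree 0: 6−6−0 = 0 → Ȟ^0 ≅ 0
degree 1: 7−0−6 = 1 plus torsion [2] → Ȟ^1 ≅ Z ⊕ Z/2
degree 2: 0−0−0 = 0 → Ȟ^2 ≅ 0

Ȟ^0 ≅ 0, Ȟ^1 ≅ Z ⊕ Z/2, Ȟ^2 ≅ 0


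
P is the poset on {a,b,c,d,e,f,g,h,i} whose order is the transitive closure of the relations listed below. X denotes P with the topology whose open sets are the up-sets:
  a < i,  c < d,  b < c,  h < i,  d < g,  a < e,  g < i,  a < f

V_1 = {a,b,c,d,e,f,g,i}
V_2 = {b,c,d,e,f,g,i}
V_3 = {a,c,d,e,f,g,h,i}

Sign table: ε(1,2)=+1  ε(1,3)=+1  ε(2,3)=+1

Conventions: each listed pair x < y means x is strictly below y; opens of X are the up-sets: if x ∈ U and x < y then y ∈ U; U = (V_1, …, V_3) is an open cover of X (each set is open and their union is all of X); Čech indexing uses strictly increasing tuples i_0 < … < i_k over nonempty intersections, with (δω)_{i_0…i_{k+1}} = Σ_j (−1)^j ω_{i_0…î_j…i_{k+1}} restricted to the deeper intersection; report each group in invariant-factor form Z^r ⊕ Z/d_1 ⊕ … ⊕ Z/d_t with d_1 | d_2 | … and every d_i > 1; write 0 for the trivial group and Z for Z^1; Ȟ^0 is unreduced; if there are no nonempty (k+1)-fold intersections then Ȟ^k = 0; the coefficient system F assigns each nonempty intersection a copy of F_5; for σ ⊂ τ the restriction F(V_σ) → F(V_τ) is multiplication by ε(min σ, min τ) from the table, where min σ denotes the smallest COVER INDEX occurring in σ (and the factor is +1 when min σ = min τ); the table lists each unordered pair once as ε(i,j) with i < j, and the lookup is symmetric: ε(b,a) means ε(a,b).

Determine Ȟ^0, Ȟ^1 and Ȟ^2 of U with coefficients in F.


Ȟ^0(U;F) ≅ Z/5,  Ȟ^1(U;F) ≅ 0,  Ȟ^2(U;F) ≅ 0

nerve of the cover:
  V12={b,c,d,e,f,g,i} V13={a,c,d,e,f,g,i} V23={c,d,e,f,g,i}
  V123={c,d,e,f,g,i}
C dims 3,3,1; δ0: rk_F5 2; δ1: rk_F5 1
Ȟ^0 = (3 − 2) − 0 = 1, so Ȟ^0 ≅ Z/5
Ȟ^1 = (3 − 1) − 2 = 0, so Ȟ^1 ≅ 0
Ȟ^2 = (1 − 0) − 1 = 0, so Ȟ^2 ≅ 0


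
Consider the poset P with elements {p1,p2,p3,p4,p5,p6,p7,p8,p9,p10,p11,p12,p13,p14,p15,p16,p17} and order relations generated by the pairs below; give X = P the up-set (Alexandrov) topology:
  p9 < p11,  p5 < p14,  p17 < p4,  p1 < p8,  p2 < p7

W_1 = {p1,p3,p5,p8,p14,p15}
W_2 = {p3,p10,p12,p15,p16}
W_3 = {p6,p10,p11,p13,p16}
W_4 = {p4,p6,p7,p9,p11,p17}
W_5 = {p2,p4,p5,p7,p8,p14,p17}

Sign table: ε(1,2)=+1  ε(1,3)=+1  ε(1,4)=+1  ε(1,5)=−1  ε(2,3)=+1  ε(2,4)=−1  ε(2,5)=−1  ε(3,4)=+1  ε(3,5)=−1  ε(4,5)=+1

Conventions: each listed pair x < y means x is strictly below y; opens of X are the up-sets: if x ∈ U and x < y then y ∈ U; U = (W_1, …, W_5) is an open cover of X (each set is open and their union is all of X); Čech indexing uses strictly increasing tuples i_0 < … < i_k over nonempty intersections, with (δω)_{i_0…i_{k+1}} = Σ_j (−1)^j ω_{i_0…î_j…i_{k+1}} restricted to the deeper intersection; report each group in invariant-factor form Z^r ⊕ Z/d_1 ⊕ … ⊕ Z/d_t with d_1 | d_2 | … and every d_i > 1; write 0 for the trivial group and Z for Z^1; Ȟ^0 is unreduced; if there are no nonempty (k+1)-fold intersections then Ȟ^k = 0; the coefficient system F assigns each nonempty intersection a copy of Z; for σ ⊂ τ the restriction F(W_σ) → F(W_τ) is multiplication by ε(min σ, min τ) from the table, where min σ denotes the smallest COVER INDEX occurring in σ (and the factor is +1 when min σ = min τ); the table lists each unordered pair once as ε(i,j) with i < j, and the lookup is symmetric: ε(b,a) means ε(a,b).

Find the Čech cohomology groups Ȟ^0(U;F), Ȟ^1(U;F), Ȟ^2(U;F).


nonempty intersections:
  W12={p3,p15} W15={p5,p8,p14} W23={p10,p16} W34={p6,p11} W45={p4,p7,p17}
C dims 5,5; δ0: rk 5, SNF 1^4·2
Ȟ^0: (5−5)−0=0 ⇒ 0
Ȟ^1: (5−0)−5=0 plus torsion [2] ⇒ Z/2
Ȟ^2: (0−0)−0=0 ⇒ 0

Ȟ^0 ≅ 0,  Ȟ^1 ≅ Z/2,  Ȟ^2 ≅ 0


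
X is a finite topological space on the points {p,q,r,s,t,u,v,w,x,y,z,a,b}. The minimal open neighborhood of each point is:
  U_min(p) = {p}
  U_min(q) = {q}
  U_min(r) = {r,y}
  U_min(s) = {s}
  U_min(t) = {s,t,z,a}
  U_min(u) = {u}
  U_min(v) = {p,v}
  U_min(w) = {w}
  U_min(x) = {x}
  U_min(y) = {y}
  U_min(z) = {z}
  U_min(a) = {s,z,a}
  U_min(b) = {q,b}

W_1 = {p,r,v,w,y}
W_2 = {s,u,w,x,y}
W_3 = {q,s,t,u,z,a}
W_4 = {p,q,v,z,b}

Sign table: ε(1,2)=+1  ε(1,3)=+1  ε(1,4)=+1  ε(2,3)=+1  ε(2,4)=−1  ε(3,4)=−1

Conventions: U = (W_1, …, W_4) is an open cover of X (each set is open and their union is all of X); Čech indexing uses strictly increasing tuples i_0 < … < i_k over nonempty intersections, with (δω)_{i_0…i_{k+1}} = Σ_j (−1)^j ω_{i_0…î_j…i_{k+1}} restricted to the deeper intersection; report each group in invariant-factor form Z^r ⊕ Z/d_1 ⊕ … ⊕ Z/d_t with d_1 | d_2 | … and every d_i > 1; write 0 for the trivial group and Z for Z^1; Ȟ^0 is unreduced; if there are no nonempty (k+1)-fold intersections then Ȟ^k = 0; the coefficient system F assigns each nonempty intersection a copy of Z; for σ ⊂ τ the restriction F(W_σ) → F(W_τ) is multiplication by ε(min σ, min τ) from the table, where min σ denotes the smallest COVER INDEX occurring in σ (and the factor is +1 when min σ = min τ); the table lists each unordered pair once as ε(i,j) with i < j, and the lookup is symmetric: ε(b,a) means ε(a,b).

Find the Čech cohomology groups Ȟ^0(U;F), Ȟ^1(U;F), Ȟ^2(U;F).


nerve of the cover:
  W12={w,y} W14={p,v} W23={s,u} W34={q,z}
C dims 4,4; δ0: rk 4, SNF 1^3·2
Ȟ^0 = (4 − 4) − 0 = 0, so Ȟ^0 ≅ 0
Ȟ^1 = (4 − 0) − 4 = 0 plus torsion [2], so Ȟ^1 ≅ Z/2
Ȟ^2 = (0 − 0) − 0 = 0, so Ȟ^2 ≅ 0

Ȟ^0 ≅ 0,  Ȟ^1 ≅ Z/2,  Ȟ^2 ≅ 0


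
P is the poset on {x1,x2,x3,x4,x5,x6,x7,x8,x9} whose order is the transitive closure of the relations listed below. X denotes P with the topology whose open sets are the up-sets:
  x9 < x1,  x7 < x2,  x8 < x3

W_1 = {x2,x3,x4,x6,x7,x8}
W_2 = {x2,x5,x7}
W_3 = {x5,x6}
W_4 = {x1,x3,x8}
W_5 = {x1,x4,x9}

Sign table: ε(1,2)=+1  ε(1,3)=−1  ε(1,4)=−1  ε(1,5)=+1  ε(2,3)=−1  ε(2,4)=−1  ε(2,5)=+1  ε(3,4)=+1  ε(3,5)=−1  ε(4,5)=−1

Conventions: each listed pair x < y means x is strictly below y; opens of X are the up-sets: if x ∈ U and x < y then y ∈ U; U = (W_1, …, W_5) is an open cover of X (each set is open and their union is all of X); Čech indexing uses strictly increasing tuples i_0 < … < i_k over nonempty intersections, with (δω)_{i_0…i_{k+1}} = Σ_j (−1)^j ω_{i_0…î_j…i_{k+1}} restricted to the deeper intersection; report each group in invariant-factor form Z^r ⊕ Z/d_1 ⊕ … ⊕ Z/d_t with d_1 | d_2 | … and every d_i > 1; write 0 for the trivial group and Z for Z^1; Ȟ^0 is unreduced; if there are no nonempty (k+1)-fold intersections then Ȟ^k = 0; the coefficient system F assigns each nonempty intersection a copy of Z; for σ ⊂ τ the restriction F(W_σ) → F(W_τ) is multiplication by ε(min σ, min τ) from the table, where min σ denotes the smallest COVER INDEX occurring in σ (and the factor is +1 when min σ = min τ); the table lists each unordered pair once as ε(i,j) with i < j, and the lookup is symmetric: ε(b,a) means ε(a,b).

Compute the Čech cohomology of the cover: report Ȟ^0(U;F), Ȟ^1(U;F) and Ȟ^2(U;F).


cover nerve:
  W12={x2,x7} W13={x6} W14={x3,x8} W15={x4} W23={x5} W45={x1}
C dims 5,6; δ0: rk 4, SNF 1^4
Ȟ^0: (5−4)−0=1 ⇒ Z
Ȟ^1: (6−0)−4=2 ⇒ Z^2
Ȟ^2: (0−0)−0=0 ⇒ 0

Ȟ^0 = Z, Ȟ^1 = Z^2, Ȟ^2 = 0


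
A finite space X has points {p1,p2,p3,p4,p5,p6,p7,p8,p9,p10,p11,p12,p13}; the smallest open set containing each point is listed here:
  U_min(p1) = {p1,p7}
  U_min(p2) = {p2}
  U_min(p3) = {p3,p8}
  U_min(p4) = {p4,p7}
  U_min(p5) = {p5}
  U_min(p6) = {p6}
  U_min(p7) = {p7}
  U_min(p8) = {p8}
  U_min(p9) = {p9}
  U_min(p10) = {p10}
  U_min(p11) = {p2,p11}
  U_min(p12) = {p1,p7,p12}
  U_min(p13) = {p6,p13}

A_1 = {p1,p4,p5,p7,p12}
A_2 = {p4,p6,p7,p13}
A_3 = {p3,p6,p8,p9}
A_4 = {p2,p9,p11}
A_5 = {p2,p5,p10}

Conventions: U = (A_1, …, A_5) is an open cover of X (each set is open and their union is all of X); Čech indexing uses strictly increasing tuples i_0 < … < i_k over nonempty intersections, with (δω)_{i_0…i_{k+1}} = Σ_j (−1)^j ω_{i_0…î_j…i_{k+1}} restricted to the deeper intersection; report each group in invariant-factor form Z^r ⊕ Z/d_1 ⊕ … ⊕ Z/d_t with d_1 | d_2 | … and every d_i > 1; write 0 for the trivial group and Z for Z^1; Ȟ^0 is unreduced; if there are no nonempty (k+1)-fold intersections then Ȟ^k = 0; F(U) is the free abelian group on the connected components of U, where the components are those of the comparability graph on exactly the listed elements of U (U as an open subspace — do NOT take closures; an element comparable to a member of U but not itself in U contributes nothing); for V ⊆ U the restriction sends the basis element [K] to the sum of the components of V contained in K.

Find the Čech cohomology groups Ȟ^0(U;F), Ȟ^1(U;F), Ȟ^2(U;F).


Ȟ^0(U;F) ≅ Z^7; Ȟ^1(U;F) ≅ 0; Ȟ^2(U;F) ≅ 0

nonempty overlaps:
  A12={p4,p7} A15={p5} A23={p6} A34={p9} A45={p2}
components per intersection:
  A1: {p1,p4,p7,p12} {p5}
  A2: {p4,p7} {p6,p13}
  A3: {p3,p8} {p6} {p9}
  A4: {p2,p11} {p9}
  A5: {p2} {p5} {p10}
  A12: {p4,p7}
  A15: {p5}
  A23: {p6}
  A34: {p9}
  A45: {p2}
C dims 12,5; δ0: rk 5, SNF 1^5
degree 0: 12−5−0 = 7 → Ȟ^0 ≅ Z^7
degree 1: 5−0−5 = 0 → Ȟ^1 ≅ 0
degree 2: 0−0−0 = 0 → Ȟ^2 ≅ 0


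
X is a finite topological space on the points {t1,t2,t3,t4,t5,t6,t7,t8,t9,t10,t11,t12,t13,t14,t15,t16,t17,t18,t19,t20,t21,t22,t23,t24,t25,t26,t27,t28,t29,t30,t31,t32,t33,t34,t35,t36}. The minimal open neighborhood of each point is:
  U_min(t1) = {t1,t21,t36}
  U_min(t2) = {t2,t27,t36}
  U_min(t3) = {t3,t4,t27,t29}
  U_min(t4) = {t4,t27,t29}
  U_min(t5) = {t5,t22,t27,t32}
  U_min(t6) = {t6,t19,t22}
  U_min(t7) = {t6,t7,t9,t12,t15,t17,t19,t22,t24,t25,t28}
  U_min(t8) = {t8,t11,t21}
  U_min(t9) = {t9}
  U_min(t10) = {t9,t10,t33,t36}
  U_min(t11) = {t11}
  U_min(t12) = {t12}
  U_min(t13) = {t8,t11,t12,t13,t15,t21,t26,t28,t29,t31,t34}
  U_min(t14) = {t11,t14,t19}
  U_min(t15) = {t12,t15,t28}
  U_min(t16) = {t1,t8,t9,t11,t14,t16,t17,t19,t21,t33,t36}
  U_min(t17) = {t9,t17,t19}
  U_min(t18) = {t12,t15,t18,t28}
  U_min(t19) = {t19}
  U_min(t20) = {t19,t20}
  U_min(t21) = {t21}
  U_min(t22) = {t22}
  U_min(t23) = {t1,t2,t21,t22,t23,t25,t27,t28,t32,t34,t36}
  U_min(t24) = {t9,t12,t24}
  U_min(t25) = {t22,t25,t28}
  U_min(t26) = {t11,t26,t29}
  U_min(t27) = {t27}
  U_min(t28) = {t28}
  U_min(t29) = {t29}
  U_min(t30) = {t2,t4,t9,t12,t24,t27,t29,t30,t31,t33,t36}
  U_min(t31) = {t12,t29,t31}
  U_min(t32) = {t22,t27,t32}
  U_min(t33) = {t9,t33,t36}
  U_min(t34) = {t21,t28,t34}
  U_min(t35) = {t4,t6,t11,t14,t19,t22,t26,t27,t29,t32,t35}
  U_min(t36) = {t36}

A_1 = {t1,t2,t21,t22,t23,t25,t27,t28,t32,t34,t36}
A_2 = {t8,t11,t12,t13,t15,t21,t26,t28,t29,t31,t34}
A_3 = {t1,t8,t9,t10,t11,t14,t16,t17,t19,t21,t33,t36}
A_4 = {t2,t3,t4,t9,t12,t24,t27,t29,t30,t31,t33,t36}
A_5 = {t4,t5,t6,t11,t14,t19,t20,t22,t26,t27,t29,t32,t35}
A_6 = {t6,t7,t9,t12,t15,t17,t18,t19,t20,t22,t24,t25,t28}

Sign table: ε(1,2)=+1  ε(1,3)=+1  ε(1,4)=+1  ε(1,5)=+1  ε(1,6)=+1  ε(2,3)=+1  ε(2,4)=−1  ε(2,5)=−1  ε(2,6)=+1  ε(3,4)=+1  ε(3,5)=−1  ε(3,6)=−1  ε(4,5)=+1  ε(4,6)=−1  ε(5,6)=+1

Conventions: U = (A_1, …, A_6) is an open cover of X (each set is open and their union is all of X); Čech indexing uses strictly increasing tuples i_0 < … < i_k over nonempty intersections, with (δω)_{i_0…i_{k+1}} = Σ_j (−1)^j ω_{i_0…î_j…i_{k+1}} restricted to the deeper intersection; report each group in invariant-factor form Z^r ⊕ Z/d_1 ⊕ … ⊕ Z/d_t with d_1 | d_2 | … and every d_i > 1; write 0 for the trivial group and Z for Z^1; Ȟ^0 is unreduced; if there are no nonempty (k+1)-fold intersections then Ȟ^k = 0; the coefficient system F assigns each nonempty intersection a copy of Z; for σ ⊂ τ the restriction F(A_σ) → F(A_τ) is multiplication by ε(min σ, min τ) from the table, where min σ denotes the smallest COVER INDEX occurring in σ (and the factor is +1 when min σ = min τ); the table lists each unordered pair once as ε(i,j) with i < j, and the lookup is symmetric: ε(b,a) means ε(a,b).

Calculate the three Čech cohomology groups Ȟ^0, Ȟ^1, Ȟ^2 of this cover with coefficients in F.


Ȟ^0 = 0, Ȟ^1 = Z/2 and Ȟ^2 = Z

nerve of the cover:
  A12={t21,t28,t34} A13={t1,t21,t36} A14={t2,t27,t36} A15={t22,t27,t32} A16={t22,t25,t28} A23={t8,t11,t21} A24={t12,t29,t31} A25={t11,t26,t29} A26={t12,t15,t28} A34={t9,t33,t36} A35={t11,t14,t19} A36={t9,t17,t19} A45={t4,t27,t29} A46={t9,t12,t24} A56={t6,t19,t20,t22}
  A123={t21} A126={t28} A134={t36} A145={t27} A156={t22} A235={t11} A245={t29} A246={t12} A346={t9} A356={t19}
C dims 6,15,10; δ0: rk 6, SNF 1^5·2; δ1: rk 9, SNF 1^9
Ȟ^0 = (6 − 6) − 0 = 0, so Ȟ^0 ≅ 0
Ȟ^1 = (15 − 9) − 6 = 0 plus torsion [2], so Ȟ^1 ≅ Z/2
Ȟ^2 = (10 − 0) − 9 = 1, so Ȟ^2 ≅ Z
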